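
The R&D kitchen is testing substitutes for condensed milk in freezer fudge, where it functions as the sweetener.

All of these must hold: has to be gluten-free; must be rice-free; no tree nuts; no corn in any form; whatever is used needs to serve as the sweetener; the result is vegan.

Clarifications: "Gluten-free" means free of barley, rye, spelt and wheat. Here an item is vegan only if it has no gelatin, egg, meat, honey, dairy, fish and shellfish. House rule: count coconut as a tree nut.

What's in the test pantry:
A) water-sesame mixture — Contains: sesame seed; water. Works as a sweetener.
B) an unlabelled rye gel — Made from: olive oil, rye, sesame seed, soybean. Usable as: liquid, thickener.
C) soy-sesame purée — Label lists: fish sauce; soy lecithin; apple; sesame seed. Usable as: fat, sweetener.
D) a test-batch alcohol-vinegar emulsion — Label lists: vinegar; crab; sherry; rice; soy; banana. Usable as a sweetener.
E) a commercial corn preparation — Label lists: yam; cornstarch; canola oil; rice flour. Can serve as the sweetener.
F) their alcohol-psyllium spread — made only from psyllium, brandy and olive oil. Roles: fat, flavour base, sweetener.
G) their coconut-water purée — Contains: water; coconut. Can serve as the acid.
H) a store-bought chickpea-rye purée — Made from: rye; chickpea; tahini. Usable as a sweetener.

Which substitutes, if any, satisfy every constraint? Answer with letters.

A, F

A: works as a sweetener, gluten-free, no corn — valid
B: not usable as a sweetener; has rye, so not gluten-free — no
C: has fish sauce, so not vegan — out
D: has crab, so not vegan; has rice, so not rice-free — reject
E: has rice flour, so not rice-free; has cornstarch, so not corn-free — no
F: works as a sweetener, tree-nut-free, no rice — keep
G: not usable as a sweetener; has coconut, so not tree-nut-free — no
H: has rye, so not gluten-free — no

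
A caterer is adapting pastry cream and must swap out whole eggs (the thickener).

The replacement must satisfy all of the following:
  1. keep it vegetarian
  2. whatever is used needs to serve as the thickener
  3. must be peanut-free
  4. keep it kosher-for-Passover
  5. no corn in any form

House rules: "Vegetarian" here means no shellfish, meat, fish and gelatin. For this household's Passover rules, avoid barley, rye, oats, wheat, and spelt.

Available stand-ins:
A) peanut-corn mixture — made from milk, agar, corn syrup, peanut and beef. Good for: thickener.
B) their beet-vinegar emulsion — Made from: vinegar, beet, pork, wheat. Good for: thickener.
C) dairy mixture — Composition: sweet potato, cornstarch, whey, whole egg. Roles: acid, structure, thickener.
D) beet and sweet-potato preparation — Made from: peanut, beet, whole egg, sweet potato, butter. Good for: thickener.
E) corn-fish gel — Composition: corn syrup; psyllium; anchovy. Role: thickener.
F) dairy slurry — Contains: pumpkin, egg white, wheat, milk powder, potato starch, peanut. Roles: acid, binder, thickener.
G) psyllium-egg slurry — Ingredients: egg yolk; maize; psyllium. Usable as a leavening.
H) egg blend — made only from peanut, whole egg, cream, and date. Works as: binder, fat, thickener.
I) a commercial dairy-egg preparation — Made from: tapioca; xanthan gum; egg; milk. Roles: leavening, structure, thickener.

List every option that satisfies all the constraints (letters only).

A: has beef, so not vegetarian; has corn syrup, so not corn-free (and 1 more) — no
B: has pork, so not vegetarian; has wheat, so not kosher-for-Passover — no
C: has cornstarch, so not corn-free — out
D: has peanut, so not peanut-free — out
E: has anchovy, so not vegetarian; has corn syrup, so not corn-free — out
F: has wheat, so not kosher-for-Passover; has peanut, so not peanut-free — out
G: not usable as a thickener; has maize, so not corn-free — no
H: has peanut, so not peanut-free — reject
I: milk and egg etc. — none of it excluded — keep

I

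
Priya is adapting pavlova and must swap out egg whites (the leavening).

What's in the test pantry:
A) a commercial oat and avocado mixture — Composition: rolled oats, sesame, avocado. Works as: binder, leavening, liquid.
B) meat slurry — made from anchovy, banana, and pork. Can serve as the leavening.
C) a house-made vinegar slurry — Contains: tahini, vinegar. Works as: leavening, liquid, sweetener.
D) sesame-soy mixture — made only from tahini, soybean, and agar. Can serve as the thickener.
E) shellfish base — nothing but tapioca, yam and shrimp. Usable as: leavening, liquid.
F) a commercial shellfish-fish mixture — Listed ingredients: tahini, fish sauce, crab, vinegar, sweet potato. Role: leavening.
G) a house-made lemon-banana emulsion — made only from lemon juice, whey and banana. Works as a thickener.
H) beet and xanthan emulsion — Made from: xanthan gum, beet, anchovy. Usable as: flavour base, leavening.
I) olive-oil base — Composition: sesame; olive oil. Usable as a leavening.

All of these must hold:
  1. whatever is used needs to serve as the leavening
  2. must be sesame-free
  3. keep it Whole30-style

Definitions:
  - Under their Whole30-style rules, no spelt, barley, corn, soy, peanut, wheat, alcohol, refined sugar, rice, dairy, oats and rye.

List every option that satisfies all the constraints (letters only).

B, E, H

A: has rolled oats, so not Whole30-style; has sesame, so not sesame-free — out
B: only anchovy, pork and banana; none excluded — valid
C: has tahini, so not sesame-free — out
D: not usable as a leavening; has soybean, so not Whole30-style (and 1 more) — reject
E: all constraints satisfied — valid
F: has tahini, so not sesame-free — no
G: not usable as a leavening; has whey, so not Whole30-style — out
H: only anchovy, xanthan gum and beet; none excluded — keep
I: has sesame, so not sesame-free — no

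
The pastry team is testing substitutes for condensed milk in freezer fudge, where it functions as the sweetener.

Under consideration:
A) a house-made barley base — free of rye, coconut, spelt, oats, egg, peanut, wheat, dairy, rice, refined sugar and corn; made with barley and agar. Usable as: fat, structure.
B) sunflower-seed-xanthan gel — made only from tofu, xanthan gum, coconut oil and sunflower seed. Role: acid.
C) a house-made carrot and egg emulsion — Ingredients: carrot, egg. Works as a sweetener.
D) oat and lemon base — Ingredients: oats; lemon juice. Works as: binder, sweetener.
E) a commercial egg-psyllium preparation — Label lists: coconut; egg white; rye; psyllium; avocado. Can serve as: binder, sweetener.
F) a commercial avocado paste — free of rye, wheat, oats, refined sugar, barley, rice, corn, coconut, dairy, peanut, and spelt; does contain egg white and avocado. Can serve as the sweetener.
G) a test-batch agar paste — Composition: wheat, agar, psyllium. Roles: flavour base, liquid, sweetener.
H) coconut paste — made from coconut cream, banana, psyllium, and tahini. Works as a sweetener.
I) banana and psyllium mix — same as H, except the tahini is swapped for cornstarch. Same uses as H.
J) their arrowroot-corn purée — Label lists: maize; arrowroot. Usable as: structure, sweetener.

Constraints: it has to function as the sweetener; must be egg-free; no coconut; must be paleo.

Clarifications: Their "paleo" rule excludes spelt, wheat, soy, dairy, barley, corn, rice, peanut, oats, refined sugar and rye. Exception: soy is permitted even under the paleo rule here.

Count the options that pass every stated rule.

0

A: not usable as a sweetener; has barley, so not paleo — reject
B: not usable as a sweetener; has coconut oil, so not coconut-free — no
C: has egg, so not egg-free — reject
D: has oats, so not paleo — no
E: has rye, so not paleo; has coconut, so not coconut-free (and 1 more) — out
F: has egg white, so not egg-free — out
G: has wheat, so not paleo — no
H: has coconut cream, so not coconut-free — reject
I: has cornstarch, so not paleo; has coconut cream, so not coconut-free — no
J: has maize, so not paleo — reject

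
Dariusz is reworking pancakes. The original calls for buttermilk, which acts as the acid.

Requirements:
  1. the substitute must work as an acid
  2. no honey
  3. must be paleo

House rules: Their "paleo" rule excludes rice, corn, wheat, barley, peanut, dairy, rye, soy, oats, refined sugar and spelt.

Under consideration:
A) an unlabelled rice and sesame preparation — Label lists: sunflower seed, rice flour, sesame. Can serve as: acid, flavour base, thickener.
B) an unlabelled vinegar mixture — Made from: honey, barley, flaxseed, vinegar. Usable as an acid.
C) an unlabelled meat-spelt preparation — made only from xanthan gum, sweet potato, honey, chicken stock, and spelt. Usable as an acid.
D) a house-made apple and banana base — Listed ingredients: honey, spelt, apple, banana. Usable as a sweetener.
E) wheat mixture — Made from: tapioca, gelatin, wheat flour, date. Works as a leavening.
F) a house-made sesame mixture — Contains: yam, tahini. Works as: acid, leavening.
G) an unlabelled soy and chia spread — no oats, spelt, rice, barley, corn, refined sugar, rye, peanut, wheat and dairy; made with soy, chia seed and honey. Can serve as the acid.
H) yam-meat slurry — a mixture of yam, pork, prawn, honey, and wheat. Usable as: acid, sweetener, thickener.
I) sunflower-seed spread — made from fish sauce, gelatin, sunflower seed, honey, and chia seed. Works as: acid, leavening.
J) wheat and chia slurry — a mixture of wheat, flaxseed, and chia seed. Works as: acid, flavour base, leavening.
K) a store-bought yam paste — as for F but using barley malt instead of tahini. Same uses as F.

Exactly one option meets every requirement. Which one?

F

A: has rice flour, so not paleo — out
B: has barley, so not paleo; has honey, so not honey-free — reject
C: has spelt, so not paleo; has honey, so not honey-free — reject
D: not usable as an acid; has spelt, so not paleo (and 1 more) — no
E: not usable as an acid; has wheat flour, so not paleo — no
F: works as an acid, paleo, no honey — valid
G: has soy, so not paleo; has honey, so not honey-free — out
H: has wheat, so not paleo; has honey, so not honey-free — no
I: has honey, so not honey-free — no
J: has wheat, so not paleo — out
K: has barley malt, so not paleo — out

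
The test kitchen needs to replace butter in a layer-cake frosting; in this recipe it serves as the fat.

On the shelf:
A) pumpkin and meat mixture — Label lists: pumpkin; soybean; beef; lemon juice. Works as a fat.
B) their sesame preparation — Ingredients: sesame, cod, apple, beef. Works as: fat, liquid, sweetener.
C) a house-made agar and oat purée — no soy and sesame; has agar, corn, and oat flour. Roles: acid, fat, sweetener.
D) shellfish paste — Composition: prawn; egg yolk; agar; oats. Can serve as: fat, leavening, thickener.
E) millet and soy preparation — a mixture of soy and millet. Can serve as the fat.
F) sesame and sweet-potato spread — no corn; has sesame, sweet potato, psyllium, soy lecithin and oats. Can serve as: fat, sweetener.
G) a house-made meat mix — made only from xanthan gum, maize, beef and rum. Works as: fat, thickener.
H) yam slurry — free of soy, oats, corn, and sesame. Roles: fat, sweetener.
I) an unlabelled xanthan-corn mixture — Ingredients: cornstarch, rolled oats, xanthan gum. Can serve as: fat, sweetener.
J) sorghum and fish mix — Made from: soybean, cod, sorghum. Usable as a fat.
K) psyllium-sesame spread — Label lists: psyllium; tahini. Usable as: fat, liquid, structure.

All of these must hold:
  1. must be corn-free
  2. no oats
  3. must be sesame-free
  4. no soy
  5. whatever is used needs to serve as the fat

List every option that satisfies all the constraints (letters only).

H

A: has soybean, so not soy-free — out
B: has sesame, so not sesame-free — no
C: has corn, so not corn-free; has oat flour, so not oat-free — reject
D: has oats, so not oat-free — reject
E: has soy, so not soy-free — reject
F: has soy lecithin, so not soy-free; has sesame, so not sesame-free (and 1 more) — out
G: has maize, so not corn-free — reject
H: all constraints satisfied — OK
I: has cornstarch, so not corn-free; has rolled oats, so not oat-free — reject
J: has soybean, so not soy-free — no
K: has tahini, so not sesame-free — reject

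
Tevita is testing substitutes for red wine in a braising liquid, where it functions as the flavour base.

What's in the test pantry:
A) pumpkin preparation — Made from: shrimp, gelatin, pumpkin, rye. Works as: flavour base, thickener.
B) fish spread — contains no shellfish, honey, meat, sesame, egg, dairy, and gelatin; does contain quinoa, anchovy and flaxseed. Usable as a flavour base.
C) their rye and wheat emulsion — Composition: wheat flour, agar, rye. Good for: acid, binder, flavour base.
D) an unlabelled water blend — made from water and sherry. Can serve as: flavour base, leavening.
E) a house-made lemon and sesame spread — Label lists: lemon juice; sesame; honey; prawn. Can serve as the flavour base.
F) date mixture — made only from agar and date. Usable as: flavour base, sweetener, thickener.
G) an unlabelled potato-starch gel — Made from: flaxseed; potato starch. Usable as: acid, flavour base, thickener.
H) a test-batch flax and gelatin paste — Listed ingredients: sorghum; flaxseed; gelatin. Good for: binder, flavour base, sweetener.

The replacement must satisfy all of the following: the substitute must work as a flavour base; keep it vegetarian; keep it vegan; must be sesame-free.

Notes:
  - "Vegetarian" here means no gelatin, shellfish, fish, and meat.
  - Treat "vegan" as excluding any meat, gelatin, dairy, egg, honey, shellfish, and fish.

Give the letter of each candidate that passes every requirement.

A: has gelatin, so not vegetarian; has gelatin, so not vegan — out
B: has anchovy, so not vegetarian; has anchovy, so not vegan — no
C: every rule checks out — OK
D: only sherry and water; none excluded — keep
E: has prawn, so not vegetarian; has honey, so not vegan (and 1 more) — no
F: vegan, no sesame — OK
G: all constraints satisfied — valid
H: has gelatin, so not vegetarian; has gelatin, so not vegan — no

C, D, F, G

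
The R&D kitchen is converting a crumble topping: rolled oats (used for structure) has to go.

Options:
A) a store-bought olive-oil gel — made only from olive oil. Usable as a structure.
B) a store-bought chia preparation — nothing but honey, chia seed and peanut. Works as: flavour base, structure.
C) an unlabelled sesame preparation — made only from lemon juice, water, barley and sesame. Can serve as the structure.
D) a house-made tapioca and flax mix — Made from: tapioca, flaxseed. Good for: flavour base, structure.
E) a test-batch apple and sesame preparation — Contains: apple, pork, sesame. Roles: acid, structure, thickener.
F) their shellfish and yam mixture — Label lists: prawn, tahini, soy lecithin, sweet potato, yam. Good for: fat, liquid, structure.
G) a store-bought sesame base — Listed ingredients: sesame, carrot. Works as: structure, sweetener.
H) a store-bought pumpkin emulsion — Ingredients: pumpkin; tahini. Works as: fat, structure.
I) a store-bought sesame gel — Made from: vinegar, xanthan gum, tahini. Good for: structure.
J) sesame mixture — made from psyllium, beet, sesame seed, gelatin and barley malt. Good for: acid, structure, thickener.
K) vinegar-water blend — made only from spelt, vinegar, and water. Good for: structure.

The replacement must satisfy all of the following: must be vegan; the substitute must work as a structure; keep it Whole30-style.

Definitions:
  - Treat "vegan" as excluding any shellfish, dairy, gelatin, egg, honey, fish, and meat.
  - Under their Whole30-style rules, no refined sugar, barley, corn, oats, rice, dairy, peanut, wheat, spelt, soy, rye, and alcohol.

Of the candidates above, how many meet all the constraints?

A: vegan, Whole30-style — keep
B: has honey, so not vegan; has peanut, so not Whole30-style — no
C: has barley, so not Whole30-style — out
D: Whole30-style, vegan — keep
E: has pork, so not vegan — out
F: has prawn, so not vegan; has soy lecithin, so not Whole30-style — reject
G: nothing on the exclusion list — keep
H: works as a structure, vegan, Whole30-style — keep
I: only tahini, vinegar and xanthan gum; none excluded — OK
J: has gelatin, so not vegan; has barley malt, so not Whole30-style — out
K: has spelt, so not Whole30-style — no

5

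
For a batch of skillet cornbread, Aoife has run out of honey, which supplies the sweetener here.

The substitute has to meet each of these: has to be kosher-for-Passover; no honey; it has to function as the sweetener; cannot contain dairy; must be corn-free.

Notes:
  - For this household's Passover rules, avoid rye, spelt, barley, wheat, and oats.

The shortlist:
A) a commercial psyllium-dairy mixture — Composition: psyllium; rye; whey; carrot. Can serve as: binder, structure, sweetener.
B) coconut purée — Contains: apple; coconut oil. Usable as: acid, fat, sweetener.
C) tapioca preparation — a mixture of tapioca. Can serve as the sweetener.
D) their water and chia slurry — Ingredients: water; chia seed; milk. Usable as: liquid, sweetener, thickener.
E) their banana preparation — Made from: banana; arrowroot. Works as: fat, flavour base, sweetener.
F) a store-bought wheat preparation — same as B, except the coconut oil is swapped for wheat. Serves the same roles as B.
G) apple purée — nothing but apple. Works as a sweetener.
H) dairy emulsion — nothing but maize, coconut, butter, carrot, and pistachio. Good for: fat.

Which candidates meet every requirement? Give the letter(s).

B, C, E, G

A: has rye, so not kosher-for-Passover; has whey, so not dairy-free — out
B: every rule checks out — keep
C: only tapioca; none excluded — keep
D: has milk, so not dairy-free — reject
E: only arrowroot and banana; none excluded — keep
F: has wheat, so not kosher-for-Passover — no
G: only apple; none excluded — valid
H: not usable as a sweetener; has butter, so not dairy-free (and 1 more) — no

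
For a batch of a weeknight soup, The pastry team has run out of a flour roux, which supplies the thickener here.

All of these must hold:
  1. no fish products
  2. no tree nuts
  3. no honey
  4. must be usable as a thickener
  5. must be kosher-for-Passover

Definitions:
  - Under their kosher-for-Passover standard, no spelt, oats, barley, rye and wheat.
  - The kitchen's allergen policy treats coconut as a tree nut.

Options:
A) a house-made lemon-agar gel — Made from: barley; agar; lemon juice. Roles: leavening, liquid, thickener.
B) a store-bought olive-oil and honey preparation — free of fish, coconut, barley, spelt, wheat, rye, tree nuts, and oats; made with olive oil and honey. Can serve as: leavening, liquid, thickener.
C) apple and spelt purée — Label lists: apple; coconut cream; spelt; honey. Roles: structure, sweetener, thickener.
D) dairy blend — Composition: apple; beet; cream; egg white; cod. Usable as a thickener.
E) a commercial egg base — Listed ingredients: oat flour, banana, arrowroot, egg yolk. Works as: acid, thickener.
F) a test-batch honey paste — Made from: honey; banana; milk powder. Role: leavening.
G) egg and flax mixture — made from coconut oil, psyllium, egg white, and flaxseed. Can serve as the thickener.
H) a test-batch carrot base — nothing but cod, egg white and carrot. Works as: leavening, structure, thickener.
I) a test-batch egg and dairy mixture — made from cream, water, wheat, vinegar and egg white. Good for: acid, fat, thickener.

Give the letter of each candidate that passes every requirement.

A: has barley, so not kosher-for-Passover — reject
B: has honey, so not honey-free — no
C: has spelt, so not kosher-for-Passover; has honey, so not honey-free (and 1 more) — no
D: has cod, so not fish-free — out
E: has oat flour, so not kosher-for-Passover — reject
F: not usable as a thickener; has honey, so not honey-free — no
G: has coconut oil, so not tree-nut-free — reject
H: has cod, so not fish-free — out
I: has wheat, so not kosher-for-Passover — no

none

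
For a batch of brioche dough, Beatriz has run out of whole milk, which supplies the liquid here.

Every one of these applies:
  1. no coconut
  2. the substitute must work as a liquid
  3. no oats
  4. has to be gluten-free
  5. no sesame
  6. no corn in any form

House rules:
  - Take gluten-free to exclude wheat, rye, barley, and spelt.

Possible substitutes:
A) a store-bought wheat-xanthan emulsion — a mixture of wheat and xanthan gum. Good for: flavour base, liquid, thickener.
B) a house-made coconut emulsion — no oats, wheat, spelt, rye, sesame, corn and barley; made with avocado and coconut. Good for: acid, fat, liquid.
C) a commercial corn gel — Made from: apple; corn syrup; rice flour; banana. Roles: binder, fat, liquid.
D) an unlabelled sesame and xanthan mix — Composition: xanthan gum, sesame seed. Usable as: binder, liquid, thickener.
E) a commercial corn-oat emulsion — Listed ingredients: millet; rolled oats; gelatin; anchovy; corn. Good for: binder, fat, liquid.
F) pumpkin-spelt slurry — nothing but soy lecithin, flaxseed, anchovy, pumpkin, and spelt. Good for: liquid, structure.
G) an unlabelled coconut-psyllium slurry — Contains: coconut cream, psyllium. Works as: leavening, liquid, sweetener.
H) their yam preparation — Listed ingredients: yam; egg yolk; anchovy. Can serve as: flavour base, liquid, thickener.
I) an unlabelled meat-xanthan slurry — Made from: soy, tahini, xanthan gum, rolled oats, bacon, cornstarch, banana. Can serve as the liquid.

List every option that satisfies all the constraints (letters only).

H

A: has wheat, so not gluten-free — out
B: has coconut, so not coconut-free — no
C: has corn syrup, so not corn-free — out
D: has sesame seed, so not sesame-free — reject
E: has corn, so not corn-free; has rolled oats, so not oat-free — reject
F: has spelt, so not gluten-free — reject
G: has coconut cream, so not coconut-free — out
H: only egg yolk, anchovy and yam; none excluded — OK
I: has cornstarch, so not corn-free; has tahini, so not sesame-free (and 1 more) — out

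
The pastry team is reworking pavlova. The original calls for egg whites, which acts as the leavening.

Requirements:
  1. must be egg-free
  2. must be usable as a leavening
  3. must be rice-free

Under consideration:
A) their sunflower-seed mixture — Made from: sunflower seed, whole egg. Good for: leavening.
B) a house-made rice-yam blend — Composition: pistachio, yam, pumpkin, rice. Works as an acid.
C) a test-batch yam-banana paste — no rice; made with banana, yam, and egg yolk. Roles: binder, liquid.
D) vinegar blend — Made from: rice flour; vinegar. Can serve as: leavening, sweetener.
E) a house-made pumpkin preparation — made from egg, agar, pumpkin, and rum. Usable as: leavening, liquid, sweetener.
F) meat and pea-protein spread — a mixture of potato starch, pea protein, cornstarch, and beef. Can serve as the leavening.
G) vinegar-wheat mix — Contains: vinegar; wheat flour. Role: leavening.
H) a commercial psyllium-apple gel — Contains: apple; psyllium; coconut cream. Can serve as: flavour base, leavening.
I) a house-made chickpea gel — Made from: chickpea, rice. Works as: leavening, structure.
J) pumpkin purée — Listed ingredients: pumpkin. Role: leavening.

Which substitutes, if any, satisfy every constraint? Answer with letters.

A: has whole egg, so not egg-free — reject
B: not usable as a leavening; has rice, so not rice-free — reject
C: not usable as a leavening; has egg yolk, so not egg-free — out
D: has rice flour, so not rice-free — no
E: has egg, so not egg-free — no
F: works as a leavening, no rice, no egg — keep
G: works as a leavening, no egg, no rice — OK
H: works as a leavening, no rice, no egg — keep
I: has rice, so not rice-free — reject
J: nothing on the exclusion list — keep

F, G, H, J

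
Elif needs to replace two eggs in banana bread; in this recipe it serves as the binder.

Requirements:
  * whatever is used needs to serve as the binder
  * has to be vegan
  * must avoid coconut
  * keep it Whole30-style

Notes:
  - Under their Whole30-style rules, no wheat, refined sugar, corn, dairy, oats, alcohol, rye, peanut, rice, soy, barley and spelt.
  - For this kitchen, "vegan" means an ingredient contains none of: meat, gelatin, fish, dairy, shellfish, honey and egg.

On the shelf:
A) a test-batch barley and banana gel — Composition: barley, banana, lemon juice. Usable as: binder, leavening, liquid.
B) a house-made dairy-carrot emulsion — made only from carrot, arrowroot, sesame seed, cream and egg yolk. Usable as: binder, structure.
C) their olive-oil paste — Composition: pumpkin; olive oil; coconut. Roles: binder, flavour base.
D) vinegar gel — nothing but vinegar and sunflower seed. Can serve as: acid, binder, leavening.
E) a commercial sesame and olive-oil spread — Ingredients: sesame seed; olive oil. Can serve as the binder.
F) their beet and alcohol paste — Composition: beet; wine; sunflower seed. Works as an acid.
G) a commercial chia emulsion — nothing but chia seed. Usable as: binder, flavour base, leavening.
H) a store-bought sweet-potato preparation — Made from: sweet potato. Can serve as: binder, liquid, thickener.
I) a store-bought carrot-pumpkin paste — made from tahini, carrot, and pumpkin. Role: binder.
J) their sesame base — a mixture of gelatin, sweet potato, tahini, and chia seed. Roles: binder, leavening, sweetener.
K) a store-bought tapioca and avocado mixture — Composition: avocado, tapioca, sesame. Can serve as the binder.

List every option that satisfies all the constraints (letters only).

D, E, G, H, I, K

A: has barley, so not Whole30-style — no
B: has cream, so not Whole30-style; has cream, so not vegan — reject
C: has coconut, so not coconut-free — out
D: every rule checks out — keep
E: only sesame seed and olive oil; none excluded — OK
F: not usable as a binder; has wine, so not Whole30-style — reject
G: only chia seed; none excluded — OK
H: works as a binder, vegan, no coconut — OK
I: no coconut, Whole30-style — valid
J: has gelatin, so not vegan — reject
K: only sesame, avocado and tapioca; none excluded — valid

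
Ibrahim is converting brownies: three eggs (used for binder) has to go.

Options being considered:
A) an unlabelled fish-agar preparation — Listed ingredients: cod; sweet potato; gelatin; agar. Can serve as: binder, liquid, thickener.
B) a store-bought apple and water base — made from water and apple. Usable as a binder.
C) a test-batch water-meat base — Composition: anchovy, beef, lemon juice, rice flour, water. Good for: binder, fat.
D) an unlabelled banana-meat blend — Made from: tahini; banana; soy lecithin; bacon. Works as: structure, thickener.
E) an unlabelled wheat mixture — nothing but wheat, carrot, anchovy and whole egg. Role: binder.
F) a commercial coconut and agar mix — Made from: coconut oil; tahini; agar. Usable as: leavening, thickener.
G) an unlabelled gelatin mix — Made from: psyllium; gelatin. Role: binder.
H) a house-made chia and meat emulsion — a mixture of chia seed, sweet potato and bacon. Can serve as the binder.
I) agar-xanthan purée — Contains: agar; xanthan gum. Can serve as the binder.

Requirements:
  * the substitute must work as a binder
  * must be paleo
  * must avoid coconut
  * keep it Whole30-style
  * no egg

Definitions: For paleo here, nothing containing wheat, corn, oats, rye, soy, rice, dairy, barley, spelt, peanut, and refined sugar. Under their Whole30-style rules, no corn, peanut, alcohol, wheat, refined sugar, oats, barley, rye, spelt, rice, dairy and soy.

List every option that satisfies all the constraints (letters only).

A: cod and gelatin etc. — none of it excluded — OK
B: every rule checks out — OK
C: has rice flour, so not paleo; has rice flour, so not Whole30-style — no
D: not usable as a binder; has soy lecithin, so not paleo (and 1 more) — reject
E: has wheat, so not paleo; has wheat, so not Whole30-style (and 1 more) — out
F: not usable as a binder; has coconut oil, so not coconut-free — out
G: nothing on the exclusion list — valid
H: only bacon, sweet potato and chia seed; none excluded — OK
I: only xanthan gum and agar; none excluded — OK

A, B, G, H, I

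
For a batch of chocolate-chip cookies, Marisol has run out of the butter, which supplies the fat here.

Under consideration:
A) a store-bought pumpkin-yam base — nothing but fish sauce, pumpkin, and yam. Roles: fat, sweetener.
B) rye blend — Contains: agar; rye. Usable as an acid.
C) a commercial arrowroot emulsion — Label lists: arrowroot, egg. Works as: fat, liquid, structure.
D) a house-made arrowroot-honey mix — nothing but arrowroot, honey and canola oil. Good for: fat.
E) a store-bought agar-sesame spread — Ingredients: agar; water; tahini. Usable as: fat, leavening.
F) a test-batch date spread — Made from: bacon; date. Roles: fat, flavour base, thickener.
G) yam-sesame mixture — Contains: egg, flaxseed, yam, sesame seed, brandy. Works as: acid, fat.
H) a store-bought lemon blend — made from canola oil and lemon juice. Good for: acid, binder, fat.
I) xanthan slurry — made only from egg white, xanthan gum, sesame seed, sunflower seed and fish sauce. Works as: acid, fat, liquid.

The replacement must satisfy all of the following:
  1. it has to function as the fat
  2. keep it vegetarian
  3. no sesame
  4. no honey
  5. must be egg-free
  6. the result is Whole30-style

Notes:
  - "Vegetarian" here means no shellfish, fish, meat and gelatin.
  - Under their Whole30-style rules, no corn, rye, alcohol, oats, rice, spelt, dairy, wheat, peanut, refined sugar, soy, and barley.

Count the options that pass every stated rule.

1

A: has fish sauce, so not vegetarian — out
B: not usable as a fat; has rye, so not Whole30-style — no
C: has egg, so not egg-free — reject
D: has honey, so not honey-free — reject
E: has tahini, so not sesame-free — no
F: has bacon, so not vegetarian — out
G: has brandy, so not Whole30-style; has egg, so not egg-free (and 1 more) — reject
H: only canola oil and lemon juice; none excluded — keep
I: has fish sauce, so not vegetarian; has egg white, so not egg-free (and 1 more) — no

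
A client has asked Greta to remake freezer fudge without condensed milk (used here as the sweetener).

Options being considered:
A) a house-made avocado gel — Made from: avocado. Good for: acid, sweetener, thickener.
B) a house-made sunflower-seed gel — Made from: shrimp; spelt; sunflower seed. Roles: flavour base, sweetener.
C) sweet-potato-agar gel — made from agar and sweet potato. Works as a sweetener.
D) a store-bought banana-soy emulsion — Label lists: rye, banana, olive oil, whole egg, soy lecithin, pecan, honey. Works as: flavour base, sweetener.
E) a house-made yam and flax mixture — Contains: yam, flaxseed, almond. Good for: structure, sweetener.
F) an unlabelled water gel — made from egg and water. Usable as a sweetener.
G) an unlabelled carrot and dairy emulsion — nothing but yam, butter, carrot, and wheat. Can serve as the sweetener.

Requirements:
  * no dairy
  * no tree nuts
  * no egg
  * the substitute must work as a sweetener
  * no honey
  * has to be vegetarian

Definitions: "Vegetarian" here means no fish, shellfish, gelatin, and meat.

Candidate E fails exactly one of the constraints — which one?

tree-nut-free

usable as a sweetener: satisfied
vegetarian: satisfied
honey-free: satisfied
tree-nut-free: has almond — fails
egg-free: satisfied
dairy-free: satisfied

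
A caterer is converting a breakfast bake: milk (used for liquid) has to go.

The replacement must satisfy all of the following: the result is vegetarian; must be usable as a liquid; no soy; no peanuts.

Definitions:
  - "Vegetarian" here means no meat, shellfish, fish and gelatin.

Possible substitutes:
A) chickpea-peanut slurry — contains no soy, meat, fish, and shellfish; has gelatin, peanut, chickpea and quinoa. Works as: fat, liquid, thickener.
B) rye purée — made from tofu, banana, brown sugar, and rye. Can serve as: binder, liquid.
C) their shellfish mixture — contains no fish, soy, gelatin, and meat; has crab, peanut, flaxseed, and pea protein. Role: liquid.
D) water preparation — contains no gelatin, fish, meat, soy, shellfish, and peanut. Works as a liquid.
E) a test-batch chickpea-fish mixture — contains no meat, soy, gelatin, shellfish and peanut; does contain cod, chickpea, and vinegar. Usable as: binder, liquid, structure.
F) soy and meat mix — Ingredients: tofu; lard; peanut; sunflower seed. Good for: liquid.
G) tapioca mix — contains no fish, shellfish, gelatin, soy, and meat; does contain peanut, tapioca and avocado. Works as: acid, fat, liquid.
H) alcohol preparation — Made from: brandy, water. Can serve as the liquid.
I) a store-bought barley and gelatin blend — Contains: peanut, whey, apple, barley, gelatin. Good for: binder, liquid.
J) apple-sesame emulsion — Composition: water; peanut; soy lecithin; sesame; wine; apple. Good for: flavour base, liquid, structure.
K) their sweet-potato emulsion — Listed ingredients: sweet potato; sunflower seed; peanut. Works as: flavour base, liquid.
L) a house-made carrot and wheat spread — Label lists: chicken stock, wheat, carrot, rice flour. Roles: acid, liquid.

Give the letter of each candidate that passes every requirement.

A: has gelatin, so not vegetarian; has peanut, so not peanut-free — no
B: has tofu, so not soy-free — reject
C: has crab, so not vegetarian; has peanut, so not peanut-free — out
D: all constraints satisfied — OK
E: has cod, so not vegetarian — reject
F: has lard, so not vegetarian; has tofu, so not soy-free (and 1 more) — no
G: has peanut, so not peanut-free — no
H: only brandy and water; none excluded — keep
I: has gelatin, so not vegetarian; has peanut, so not peanut-free — no
J: has soy lecithin, so not soy-free; has peanut, so not peanut-free — out
K: has peanut, so not peanut-free — no
L: has chicken stock, so not vegetarian — out

D, H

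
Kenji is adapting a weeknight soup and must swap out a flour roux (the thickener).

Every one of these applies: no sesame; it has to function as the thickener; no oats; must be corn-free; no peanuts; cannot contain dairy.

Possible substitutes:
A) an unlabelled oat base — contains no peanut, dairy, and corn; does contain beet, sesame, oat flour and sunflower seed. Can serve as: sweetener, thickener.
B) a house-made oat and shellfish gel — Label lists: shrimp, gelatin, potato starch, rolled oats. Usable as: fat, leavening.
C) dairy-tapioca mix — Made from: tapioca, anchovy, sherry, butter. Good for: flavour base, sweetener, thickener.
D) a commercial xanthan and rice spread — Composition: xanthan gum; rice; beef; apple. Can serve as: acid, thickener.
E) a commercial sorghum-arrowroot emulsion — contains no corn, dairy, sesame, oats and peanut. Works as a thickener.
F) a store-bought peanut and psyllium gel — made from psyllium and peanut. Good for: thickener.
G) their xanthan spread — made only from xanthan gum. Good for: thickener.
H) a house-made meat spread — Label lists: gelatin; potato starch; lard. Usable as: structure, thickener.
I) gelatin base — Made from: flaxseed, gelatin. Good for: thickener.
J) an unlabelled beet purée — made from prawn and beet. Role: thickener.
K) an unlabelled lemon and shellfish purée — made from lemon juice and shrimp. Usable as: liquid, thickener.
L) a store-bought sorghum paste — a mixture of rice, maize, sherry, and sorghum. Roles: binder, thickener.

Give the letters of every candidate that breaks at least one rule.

A: has sesame, so not sesame-free; has oat flour, so not oat-free — no
B: not usable as a thickener; has rolled oats, so not oat-free — reject
C: has butter, so not dairy-free — out
D: beef and rice etc. — none of it excluded — keep
E: works as a thickener, no corn, no oats — keep
F: has peanut, so not peanut-free — out
G: works as a thickener, no oats, no peanut — valid
H: only gelatin, lard and potato starch; none excluded — OK
I: no dairy, no oats — keep
J: only prawn and beet; none excluded — keep
K: only shrimp and lemon juice; none excluded — valid
L: has maize, so not corn-free — reject

A, B, C, F, L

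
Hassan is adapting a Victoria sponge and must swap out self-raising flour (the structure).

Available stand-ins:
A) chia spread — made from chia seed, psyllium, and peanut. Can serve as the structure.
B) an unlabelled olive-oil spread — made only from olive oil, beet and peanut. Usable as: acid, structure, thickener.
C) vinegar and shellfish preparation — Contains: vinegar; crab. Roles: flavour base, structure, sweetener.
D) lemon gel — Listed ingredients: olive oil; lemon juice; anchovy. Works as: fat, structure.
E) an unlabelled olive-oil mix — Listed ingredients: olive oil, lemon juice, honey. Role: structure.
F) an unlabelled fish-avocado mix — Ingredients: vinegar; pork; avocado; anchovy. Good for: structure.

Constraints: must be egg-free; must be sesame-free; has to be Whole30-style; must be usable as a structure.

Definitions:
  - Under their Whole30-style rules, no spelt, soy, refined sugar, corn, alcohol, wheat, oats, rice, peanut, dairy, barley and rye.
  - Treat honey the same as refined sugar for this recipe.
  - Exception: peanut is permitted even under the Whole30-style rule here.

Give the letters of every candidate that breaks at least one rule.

A: peanut is permitted under the Whole30-style carve-out; nothing else excluded — OK
B: peanut is permitted under the Whole30-style carve-out; nothing else excluded — valid
C: only crab and vinegar; none excluded — OK
D: works as a structure, no egg, Whole30-style — OK
E: has honey, so not Whole30-style — out
F: nothing on the exclusion list — OK

E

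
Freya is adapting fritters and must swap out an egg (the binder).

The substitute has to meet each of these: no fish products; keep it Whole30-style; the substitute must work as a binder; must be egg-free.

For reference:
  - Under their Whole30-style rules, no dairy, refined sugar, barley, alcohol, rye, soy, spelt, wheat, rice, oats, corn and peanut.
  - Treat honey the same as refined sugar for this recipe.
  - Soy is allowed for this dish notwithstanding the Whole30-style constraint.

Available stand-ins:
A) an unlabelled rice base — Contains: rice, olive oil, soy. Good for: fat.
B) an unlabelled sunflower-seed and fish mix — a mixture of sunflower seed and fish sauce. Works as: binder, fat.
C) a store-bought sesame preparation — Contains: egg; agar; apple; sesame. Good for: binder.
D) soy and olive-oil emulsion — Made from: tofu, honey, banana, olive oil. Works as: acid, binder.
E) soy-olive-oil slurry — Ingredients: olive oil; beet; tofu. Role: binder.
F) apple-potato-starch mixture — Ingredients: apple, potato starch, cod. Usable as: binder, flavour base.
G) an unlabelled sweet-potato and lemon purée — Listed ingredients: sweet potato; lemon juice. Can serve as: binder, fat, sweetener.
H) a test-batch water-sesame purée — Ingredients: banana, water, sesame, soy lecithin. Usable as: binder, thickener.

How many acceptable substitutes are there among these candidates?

A: not usable as a binder; has rice, so not Whole30-style — no
B: has fish sauce, so not fish-free — reject
C: has egg, so not egg-free — out
D: has honey, so not Whole30-style — no
E: soy is permitted under the Whole30-style carve-out; nothing else excluded — keep
F: has cod, so not fish-free — no
G: only sweet potato and lemon juice; none excluded — valid
H: soy is permitted under the Whole30-style carve-out; nothing else excluded — OK

3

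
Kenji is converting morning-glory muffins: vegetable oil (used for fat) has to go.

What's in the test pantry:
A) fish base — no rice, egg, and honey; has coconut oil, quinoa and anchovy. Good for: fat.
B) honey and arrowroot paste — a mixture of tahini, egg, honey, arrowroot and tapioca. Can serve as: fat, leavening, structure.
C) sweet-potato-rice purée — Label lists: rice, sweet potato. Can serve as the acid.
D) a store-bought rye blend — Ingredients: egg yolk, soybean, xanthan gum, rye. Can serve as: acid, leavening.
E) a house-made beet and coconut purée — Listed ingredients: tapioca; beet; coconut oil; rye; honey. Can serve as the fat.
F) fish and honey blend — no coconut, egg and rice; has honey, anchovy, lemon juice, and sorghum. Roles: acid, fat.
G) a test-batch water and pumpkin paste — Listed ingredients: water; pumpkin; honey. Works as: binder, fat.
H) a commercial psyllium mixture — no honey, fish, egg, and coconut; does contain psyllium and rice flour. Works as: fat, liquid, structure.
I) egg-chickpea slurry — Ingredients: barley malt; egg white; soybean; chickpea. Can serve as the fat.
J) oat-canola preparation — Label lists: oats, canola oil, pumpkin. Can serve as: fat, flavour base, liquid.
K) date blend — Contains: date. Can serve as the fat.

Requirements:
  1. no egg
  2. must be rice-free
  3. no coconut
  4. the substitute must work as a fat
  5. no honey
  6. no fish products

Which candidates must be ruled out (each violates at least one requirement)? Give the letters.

A: has anchovy, so not fish-free; has coconut oil, so not coconut-free — no
B: has honey, so not honey-free; has egg, so not egg-free — reject
C: not usable as a fat; has rice, so not rice-free — no
D: not usable as a fat; has egg yolk, so not egg-free — out
E: has honey, so not honey-free; has coconut oil, so not coconut-free — reject
F: has anchovy, so not fish-free; has honey, so not honey-free — out
G: has honey, so not honey-free — no
H: has rice flour, so not rice-free — out
I: has egg white, so not egg-free — out
J: only oats, canola oil and pumpkin; none excluded — valid
K: only date; none excluded — keep

A, B, C, D, E, F, G, H, I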